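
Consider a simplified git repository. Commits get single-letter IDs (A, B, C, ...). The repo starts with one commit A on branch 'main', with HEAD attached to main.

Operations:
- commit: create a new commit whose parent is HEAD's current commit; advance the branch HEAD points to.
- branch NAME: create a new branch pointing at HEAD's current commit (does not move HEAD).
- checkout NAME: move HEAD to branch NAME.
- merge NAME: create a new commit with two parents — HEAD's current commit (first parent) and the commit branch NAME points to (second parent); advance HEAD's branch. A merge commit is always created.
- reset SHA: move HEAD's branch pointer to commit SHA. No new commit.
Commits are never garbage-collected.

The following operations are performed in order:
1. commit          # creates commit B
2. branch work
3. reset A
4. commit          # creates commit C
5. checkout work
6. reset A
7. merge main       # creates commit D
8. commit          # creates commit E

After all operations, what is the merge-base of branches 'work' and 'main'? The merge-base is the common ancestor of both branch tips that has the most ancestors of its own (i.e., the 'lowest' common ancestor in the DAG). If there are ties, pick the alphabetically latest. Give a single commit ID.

After op 1 (commit): HEAD=main@B [main=B]
After op 2 (branch): HEAD=main@B [main=B work=B]
After op 3 (reset): HEAD=main@A [main=A work=B]
After op 4 (commit): HEAD=main@C [main=C work=B]
After op 5 (checkout): HEAD=work@B [main=C work=B]
After op 6 (reset): HEAD=work@A [main=C work=A]
After op 7 (merge): HEAD=work@D [main=C work=D]
After op 8 (commit): HEAD=work@E [main=C work=E]
ancestors(work=E): ['A', 'C', 'D', 'E']
ancestors(main=C): ['A', 'C']
common: ['A', 'C']

Answer: C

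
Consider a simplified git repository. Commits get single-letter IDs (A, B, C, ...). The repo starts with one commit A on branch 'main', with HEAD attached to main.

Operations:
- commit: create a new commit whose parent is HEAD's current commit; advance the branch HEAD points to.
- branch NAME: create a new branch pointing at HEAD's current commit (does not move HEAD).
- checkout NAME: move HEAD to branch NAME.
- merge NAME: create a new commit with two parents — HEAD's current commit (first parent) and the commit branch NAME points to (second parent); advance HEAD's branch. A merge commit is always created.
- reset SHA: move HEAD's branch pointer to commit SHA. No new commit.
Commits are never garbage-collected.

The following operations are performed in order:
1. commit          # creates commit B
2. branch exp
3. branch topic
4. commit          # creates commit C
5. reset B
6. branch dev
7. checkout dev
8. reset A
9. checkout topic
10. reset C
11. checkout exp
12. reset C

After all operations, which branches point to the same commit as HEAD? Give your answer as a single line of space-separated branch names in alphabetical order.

After op 1 (commit): HEAD=main@B [main=B]
After op 2 (branch): HEAD=main@B [exp=B main=B]
After op 3 (branch): HEAD=main@B [exp=B main=B topic=B]
After op 4 (commit): HEAD=main@C [exp=B main=C topic=B]
After op 5 (reset): HEAD=main@B [exp=B main=B topic=B]
After op 6 (branch): HEAD=main@B [dev=B exp=B main=B topic=B]
After op 7 (checkout): HEAD=dev@B [dev=B exp=B main=B topic=B]
After op 8 (reset): HEAD=dev@A [dev=A exp=B main=B topic=B]
After op 9 (checkout): HEAD=topic@B [dev=A exp=B main=B topic=B]
After op 10 (reset): HEAD=topic@C [dev=A exp=B main=B topic=C]
After op 11 (checkout): HEAD=exp@B [dev=A exp=B main=B topic=C]
After op 12 (reset): HEAD=exp@C [dev=A exp=C main=B topic=C]

Answer: exp topic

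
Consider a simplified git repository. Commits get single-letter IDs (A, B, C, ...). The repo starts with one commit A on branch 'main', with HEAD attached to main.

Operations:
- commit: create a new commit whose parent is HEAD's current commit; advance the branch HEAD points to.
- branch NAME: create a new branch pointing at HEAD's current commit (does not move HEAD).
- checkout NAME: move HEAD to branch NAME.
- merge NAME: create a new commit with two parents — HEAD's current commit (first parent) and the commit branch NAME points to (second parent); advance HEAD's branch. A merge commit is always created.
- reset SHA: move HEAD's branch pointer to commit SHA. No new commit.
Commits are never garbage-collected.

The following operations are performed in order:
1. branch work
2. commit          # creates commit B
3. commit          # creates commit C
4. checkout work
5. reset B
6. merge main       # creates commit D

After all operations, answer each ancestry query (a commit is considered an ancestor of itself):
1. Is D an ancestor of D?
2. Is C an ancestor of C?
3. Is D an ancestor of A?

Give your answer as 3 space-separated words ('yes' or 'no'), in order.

After op 1 (branch): HEAD=main@A [main=A work=A]
After op 2 (commit): HEAD=main@B [main=B work=A]
After op 3 (commit): HEAD=main@C [main=C work=A]
After op 4 (checkout): HEAD=work@A [main=C work=A]
After op 5 (reset): HEAD=work@B [main=C work=B]
After op 6 (merge): HEAD=work@D [main=C work=D]
ancestors(D) = {A,B,C,D}; D in? yes
ancestors(C) = {A,B,C}; C in? yes
ancestors(A) = {A}; D in? no

Answer: yes yes no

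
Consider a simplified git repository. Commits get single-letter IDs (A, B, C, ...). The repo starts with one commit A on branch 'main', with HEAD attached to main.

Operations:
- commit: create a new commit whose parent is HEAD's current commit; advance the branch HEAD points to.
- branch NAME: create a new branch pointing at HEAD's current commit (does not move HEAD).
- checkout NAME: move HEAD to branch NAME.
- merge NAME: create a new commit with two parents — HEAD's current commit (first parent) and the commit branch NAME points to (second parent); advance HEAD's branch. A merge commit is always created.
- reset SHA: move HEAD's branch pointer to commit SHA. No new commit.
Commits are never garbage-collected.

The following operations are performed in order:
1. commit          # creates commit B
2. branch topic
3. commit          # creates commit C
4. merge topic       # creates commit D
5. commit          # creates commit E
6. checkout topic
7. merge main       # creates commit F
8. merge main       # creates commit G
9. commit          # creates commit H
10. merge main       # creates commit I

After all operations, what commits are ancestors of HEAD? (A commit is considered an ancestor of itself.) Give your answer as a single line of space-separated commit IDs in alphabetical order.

After op 1 (commit): HEAD=main@B [main=B]
After op 2 (branch): HEAD=main@B [main=B topic=B]
After op 3 (commit): HEAD=main@C [main=C topic=B]
After op 4 (merge): HEAD=main@D [main=D topic=B]
After op 5 (commit): HEAD=main@E [main=E topic=B]
After op 6 (checkout): HEAD=topic@B [main=E topic=B]
After op 7 (merge): HEAD=topic@F [main=E topic=F]
After op 8 (merge): HEAD=topic@G [main=E topic=G]
After op 9 (commit): HEAD=topic@H [main=E topic=H]
After op 10 (merge): HEAD=topic@I [main=E topic=I]

Answer: A B C D E F G H I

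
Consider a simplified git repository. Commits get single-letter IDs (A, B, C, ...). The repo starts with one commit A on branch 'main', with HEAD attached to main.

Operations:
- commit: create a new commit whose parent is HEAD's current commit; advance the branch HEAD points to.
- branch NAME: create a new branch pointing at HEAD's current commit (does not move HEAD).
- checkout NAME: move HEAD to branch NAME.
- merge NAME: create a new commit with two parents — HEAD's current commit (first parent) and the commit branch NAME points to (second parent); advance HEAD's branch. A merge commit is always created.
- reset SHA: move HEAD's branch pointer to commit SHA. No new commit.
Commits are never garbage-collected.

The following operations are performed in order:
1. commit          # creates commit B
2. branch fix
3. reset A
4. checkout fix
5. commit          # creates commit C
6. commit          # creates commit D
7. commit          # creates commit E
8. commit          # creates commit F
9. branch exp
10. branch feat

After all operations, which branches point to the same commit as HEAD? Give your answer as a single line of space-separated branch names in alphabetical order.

Answer: exp feat fix

Derivation:
After op 1 (commit): HEAD=main@B [main=B]
After op 2 (branch): HEAD=main@B [fix=B main=B]
After op 3 (reset): HEAD=main@A [fix=B main=A]
After op 4 (checkout): HEAD=fix@B [fix=B main=A]
After op 5 (commit): HEAD=fix@C [fix=C main=A]
After op 6 (commit): HEAD=fix@D [fix=D main=A]
After op 7 (commit): HEAD=fix@E [fix=E main=A]
After op 8 (commit): HEAD=fix@F [fix=F main=A]
After op 9 (branch): HEAD=fix@F [exp=F fix=F main=A]
After op 10 (branch): HEAD=fix@F [exp=F feat=F fix=F main=A]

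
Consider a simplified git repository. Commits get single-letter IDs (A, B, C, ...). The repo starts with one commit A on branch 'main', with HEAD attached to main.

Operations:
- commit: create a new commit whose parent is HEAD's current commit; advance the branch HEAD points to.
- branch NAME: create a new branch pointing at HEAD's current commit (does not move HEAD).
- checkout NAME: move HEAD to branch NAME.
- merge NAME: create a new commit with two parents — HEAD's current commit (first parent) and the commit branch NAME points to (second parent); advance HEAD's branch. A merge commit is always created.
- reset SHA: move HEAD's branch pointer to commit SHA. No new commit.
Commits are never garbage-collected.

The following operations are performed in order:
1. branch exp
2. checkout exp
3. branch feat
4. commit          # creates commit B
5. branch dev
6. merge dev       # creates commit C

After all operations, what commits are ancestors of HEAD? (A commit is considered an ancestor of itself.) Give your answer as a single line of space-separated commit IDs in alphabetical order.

After op 1 (branch): HEAD=main@A [exp=A main=A]
After op 2 (checkout): HEAD=exp@A [exp=A main=A]
After op 3 (branch): HEAD=exp@A [exp=A feat=A main=A]
After op 4 (commit): HEAD=exp@B [exp=B feat=A main=A]
After op 5 (branch): HEAD=exp@B [dev=B exp=B feat=A main=A]
After op 6 (merge): HEAD=exp@C [dev=B exp=C feat=A main=A]

Answer: A B C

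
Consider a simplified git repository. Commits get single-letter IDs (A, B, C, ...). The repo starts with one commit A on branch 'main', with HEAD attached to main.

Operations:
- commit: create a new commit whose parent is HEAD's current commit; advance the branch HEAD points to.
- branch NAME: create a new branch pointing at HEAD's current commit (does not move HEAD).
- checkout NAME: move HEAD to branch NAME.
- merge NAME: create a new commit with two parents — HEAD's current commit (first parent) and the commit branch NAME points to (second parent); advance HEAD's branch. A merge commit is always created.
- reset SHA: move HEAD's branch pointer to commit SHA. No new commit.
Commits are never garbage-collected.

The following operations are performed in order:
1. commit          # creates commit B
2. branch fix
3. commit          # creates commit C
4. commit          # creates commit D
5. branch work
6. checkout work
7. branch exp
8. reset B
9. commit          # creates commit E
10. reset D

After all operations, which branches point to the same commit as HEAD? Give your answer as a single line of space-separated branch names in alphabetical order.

After op 1 (commit): HEAD=main@B [main=B]
After op 2 (branch): HEAD=main@B [fix=B main=B]
After op 3 (commit): HEAD=main@C [fix=B main=C]
After op 4 (commit): HEAD=main@D [fix=B main=D]
After op 5 (branch): HEAD=main@D [fix=B main=D work=D]
After op 6 (checkout): HEAD=work@D [fix=B main=D work=D]
After op 7 (branch): HEAD=work@D [exp=D fix=B main=D work=D]
After op 8 (reset): HEAD=work@B [exp=D fix=B main=D work=B]
After op 9 (commit): HEAD=work@E [exp=D fix=B main=D work=E]
After op 10 (reset): HEAD=work@D [exp=D fix=B main=D work=D]

Answer: exp main work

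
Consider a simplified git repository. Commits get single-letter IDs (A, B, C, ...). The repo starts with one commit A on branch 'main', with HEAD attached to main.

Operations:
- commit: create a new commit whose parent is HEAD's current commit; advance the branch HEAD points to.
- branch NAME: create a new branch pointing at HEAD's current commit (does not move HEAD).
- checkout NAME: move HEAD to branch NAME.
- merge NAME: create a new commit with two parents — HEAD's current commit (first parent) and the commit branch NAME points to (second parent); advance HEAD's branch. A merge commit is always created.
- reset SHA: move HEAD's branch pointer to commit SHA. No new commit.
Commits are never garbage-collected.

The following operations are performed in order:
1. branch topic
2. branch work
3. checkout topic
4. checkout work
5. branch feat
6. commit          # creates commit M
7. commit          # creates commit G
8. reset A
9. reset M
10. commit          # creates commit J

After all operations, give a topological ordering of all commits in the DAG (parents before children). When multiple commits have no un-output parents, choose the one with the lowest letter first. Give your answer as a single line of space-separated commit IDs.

After op 1 (branch): HEAD=main@A [main=A topic=A]
After op 2 (branch): HEAD=main@A [main=A topic=A work=A]
After op 3 (checkout): HEAD=topic@A [main=A topic=A work=A]
After op 4 (checkout): HEAD=work@A [main=A topic=A work=A]
After op 5 (branch): HEAD=work@A [feat=A main=A topic=A work=A]
After op 6 (commit): HEAD=work@M [feat=A main=A topic=A work=M]
After op 7 (commit): HEAD=work@G [feat=A main=A topic=A work=G]
After op 8 (reset): HEAD=work@A [feat=A main=A topic=A work=A]
After op 9 (reset): HEAD=work@M [feat=A main=A topic=A work=M]
After op 10 (commit): HEAD=work@J [feat=A main=A topic=A work=J]
commit A: parents=[]
commit G: parents=['M']
commit J: parents=['M']
commit M: parents=['A']

Answer: A M G J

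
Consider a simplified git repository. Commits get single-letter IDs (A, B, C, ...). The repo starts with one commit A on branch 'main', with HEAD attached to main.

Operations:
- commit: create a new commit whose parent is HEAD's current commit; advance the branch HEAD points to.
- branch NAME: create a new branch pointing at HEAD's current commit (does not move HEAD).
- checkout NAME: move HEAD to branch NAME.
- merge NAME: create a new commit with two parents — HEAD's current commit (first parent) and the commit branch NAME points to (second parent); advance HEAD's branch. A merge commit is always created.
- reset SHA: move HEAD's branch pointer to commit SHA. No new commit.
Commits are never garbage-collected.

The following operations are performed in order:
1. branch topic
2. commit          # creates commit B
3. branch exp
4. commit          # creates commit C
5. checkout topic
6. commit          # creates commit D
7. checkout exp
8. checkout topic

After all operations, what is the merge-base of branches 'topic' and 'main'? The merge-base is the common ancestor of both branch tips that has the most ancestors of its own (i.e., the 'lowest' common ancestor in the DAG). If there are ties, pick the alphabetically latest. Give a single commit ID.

Answer: A

Derivation:
After op 1 (branch): HEAD=main@A [main=A topic=A]
After op 2 (commit): HEAD=main@B [main=B topic=A]
After op 3 (branch): HEAD=main@B [exp=B main=B topic=A]
After op 4 (commit): HEAD=main@C [exp=B main=C topic=A]
After op 5 (checkout): HEAD=topic@A [exp=B main=C topic=A]
After op 6 (commit): HEAD=topic@D [exp=B main=C topic=D]
After op 7 (checkout): HEAD=exp@B [exp=B main=C topic=D]
After op 8 (checkout): HEAD=topic@D [exp=B main=C topic=D]
ancestors(topic=D): ['A', 'D']
ancestors(main=C): ['A', 'B', 'C']
common: ['A']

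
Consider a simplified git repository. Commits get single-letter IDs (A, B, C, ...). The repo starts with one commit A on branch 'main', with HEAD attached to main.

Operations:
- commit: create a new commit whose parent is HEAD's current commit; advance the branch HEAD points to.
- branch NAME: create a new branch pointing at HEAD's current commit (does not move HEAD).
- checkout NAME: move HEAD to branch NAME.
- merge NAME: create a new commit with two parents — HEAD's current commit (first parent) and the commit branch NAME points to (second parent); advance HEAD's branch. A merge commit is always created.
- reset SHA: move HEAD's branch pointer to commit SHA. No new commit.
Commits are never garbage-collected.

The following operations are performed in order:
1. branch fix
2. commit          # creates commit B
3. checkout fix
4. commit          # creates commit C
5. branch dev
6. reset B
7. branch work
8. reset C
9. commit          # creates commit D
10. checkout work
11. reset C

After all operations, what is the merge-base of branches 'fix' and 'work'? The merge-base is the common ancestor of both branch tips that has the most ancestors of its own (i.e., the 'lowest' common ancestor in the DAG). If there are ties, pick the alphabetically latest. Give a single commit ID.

Answer: C

Derivation:
After op 1 (branch): HEAD=main@A [fix=A main=A]
After op 2 (commit): HEAD=main@B [fix=A main=B]
After op 3 (checkout): HEAD=fix@A [fix=A main=B]
After op 4 (commit): HEAD=fix@C [fix=C main=B]
After op 5 (branch): HEAD=fix@C [dev=C fix=C main=B]
After op 6 (reset): HEAD=fix@B [dev=C fix=B main=B]
After op 7 (branch): HEAD=fix@B [dev=C fix=B main=B work=B]
After op 8 (reset): HEAD=fix@C [dev=C fix=C main=B work=B]
After op 9 (commit): HEAD=fix@D [dev=C fix=D main=B work=B]
After op 10 (checkout): HEAD=work@B [dev=C fix=D main=B work=B]
After op 11 (reset): HEAD=work@C [dev=C fix=D main=B work=C]
ancestors(fix=D): ['A', 'C', 'D']
ancestors(work=C): ['A', 'C']
common: ['A', 'C']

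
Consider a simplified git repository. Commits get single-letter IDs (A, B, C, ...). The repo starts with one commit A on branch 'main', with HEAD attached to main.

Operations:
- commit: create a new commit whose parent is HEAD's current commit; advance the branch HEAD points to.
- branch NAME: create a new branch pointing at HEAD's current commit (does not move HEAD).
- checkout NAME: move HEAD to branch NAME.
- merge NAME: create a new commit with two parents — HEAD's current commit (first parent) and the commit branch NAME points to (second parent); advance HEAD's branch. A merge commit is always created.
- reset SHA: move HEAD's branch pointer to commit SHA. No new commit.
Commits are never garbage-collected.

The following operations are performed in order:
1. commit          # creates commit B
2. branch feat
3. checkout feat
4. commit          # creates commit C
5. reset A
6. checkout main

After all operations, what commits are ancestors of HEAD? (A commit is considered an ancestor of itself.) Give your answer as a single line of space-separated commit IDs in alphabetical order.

Answer: A B

Derivation:
After op 1 (commit): HEAD=main@B [main=B]
After op 2 (branch): HEAD=main@B [feat=B main=B]
After op 3 (checkout): HEAD=feat@B [feat=B main=B]
After op 4 (commit): HEAD=feat@C [feat=C main=B]
After op 5 (reset): HEAD=feat@A [feat=A main=B]
After op 6 (checkout): HEAD=main@B [feat=A main=B]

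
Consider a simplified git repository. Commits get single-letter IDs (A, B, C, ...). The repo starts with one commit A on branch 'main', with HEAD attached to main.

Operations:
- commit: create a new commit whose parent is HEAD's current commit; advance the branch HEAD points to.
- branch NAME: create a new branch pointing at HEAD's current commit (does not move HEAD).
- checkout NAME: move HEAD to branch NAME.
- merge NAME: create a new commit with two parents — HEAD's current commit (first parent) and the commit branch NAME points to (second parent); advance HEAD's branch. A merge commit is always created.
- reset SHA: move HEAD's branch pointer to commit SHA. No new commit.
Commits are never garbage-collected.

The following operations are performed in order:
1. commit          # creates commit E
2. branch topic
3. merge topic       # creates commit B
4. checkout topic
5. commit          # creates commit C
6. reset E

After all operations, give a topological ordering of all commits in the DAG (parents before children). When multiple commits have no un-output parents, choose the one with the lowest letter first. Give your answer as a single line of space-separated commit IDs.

After op 1 (commit): HEAD=main@E [main=E]
After op 2 (branch): HEAD=main@E [main=E topic=E]
After op 3 (merge): HEAD=main@B [main=B topic=E]
After op 4 (checkout): HEAD=topic@E [main=B topic=E]
After op 5 (commit): HEAD=topic@C [main=B topic=C]
After op 6 (reset): HEAD=topic@E [main=B topic=E]
commit A: parents=[]
commit B: parents=['E', 'E']
commit C: parents=['E']
commit E: parents=['A']

Answer: A E B C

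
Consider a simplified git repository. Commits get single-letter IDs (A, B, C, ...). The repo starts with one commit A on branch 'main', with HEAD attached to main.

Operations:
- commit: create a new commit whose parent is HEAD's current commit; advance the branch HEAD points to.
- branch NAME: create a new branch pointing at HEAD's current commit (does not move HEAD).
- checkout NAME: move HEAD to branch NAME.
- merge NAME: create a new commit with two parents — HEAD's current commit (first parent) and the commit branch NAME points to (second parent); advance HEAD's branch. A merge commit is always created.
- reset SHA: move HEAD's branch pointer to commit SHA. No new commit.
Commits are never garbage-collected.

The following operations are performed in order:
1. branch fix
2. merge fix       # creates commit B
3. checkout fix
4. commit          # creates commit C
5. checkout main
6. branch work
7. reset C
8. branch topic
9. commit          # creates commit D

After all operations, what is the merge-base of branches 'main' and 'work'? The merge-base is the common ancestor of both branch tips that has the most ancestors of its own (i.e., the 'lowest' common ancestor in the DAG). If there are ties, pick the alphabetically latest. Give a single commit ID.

Answer: A

Derivation:
After op 1 (branch): HEAD=main@A [fix=A main=A]
After op 2 (merge): HEAD=main@B [fix=A main=B]
After op 3 (checkout): HEAD=fix@A [fix=A main=B]
After op 4 (commit): HEAD=fix@C [fix=C main=B]
After op 5 (checkout): HEAD=main@B [fix=C main=B]
After op 6 (branch): HEAD=main@B [fix=C main=B work=B]
After op 7 (reset): HEAD=main@C [fix=C main=C work=B]
After op 8 (branch): HEAD=main@C [fix=C main=C topic=C work=B]
After op 9 (commit): HEAD=main@D [fix=C main=D topic=C work=B]
ancestors(main=D): ['A', 'C', 'D']
ancestors(work=B): ['A', 'B']
common: ['A']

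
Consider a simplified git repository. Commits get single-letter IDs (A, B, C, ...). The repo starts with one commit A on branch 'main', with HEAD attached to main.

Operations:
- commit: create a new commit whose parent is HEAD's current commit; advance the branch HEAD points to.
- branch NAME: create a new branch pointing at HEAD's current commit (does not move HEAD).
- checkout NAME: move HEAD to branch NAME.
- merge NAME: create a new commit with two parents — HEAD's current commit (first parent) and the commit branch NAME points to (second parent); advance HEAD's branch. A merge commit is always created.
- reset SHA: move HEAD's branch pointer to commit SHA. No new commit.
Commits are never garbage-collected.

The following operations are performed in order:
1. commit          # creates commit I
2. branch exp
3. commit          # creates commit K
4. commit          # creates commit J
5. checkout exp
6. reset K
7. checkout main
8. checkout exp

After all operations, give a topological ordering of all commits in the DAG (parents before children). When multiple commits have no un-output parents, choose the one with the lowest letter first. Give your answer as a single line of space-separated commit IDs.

After op 1 (commit): HEAD=main@I [main=I]
After op 2 (branch): HEAD=main@I [exp=I main=I]
After op 3 (commit): HEAD=main@K [exp=I main=K]
After op 4 (commit): HEAD=main@J [exp=I main=J]
After op 5 (checkout): HEAD=exp@I [exp=I main=J]
After op 6 (reset): HEAD=exp@K [exp=K main=J]
After op 7 (checkout): HEAD=main@J [exp=K main=J]
After op 8 (checkout): HEAD=exp@K [exp=K main=J]
commit A: parents=[]
commit I: parents=['A']
commit J: parents=['K']
commit K: parents=['I']

Answer: A I K J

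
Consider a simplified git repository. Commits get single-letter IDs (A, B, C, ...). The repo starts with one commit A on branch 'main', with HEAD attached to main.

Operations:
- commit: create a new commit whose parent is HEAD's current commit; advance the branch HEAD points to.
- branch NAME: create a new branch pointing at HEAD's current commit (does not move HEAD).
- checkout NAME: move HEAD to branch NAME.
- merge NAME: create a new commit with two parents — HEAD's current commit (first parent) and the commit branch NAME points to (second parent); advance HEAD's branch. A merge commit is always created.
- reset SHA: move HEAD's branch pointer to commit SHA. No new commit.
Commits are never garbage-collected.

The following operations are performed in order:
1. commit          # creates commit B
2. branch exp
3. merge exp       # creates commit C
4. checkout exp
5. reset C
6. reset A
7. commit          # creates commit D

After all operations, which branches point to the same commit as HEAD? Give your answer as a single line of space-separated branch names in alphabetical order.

After op 1 (commit): HEAD=main@B [main=B]
After op 2 (branch): HEAD=main@B [exp=B main=B]
After op 3 (merge): HEAD=main@C [exp=B main=C]
After op 4 (checkout): HEAD=exp@B [exp=B main=C]
After op 5 (reset): HEAD=exp@C [exp=C main=C]
After op 6 (reset): HEAD=exp@A [exp=A main=C]
After op 7 (commit): HEAD=exp@D [exp=D main=C]

Answer: exp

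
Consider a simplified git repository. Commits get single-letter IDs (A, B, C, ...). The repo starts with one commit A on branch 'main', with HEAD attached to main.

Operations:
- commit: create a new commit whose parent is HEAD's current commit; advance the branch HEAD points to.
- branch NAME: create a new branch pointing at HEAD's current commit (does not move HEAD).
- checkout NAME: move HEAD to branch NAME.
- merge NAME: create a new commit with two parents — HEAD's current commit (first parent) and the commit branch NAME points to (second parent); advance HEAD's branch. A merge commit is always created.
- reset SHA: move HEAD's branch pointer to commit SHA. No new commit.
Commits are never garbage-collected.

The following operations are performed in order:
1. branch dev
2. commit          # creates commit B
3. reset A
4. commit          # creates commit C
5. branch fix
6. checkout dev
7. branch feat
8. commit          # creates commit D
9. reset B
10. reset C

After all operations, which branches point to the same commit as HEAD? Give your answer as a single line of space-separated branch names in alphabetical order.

After op 1 (branch): HEAD=main@A [dev=A main=A]
After op 2 (commit): HEAD=main@B [dev=A main=B]
After op 3 (reset): HEAD=main@A [dev=A main=A]
After op 4 (commit): HEAD=main@C [dev=A main=C]
After op 5 (branch): HEAD=main@C [dev=A fix=C main=C]
After op 6 (checkout): HEAD=dev@A [dev=A fix=C main=C]
After op 7 (branch): HEAD=dev@A [dev=A feat=A fix=C main=C]
After op 8 (commit): HEAD=dev@D [dev=D feat=A fix=C main=C]
After op 9 (reset): HEAD=dev@B [dev=B feat=A fix=C main=C]
After op 10 (reset): HEAD=dev@C [dev=C feat=A fix=C main=C]

Answer: dev fix main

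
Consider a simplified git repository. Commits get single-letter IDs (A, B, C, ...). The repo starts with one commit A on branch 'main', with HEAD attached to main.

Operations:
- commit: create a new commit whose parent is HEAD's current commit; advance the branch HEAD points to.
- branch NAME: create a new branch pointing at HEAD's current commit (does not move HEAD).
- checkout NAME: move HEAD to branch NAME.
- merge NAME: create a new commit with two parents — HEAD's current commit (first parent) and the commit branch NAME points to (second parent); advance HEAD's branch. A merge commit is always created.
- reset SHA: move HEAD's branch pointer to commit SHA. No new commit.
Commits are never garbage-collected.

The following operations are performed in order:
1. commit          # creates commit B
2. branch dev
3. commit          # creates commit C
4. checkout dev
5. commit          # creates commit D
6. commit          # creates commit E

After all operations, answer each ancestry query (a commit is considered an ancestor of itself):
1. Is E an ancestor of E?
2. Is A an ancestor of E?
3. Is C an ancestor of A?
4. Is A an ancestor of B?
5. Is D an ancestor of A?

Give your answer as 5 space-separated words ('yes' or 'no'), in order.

After op 1 (commit): HEAD=main@B [main=B]
After op 2 (branch): HEAD=main@B [dev=B main=B]
After op 3 (commit): HEAD=main@C [dev=B main=C]
After op 4 (checkout): HEAD=dev@B [dev=B main=C]
After op 5 (commit): HEAD=dev@D [dev=D main=C]
After op 6 (commit): HEAD=dev@E [dev=E main=C]
ancestors(E) = {A,B,D,E}; E in? yes
ancestors(E) = {A,B,D,E}; A in? yes
ancestors(A) = {A}; C in? no
ancestors(B) = {A,B}; A in? yes
ancestors(A) = {A}; D in? no

Answer: yes yes no yes no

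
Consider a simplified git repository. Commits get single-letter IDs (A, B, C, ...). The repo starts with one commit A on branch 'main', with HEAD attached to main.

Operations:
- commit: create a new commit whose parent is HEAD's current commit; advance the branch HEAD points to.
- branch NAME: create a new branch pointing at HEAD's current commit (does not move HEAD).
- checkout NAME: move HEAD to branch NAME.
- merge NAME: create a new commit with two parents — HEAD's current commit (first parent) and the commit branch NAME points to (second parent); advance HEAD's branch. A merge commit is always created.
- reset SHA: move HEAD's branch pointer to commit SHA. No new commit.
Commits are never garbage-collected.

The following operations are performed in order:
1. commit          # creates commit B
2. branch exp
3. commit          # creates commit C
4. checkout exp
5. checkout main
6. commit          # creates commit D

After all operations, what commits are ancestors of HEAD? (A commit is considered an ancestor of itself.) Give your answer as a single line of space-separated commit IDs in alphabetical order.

Answer: A B C D

Derivation:
After op 1 (commit): HEAD=main@B [main=B]
After op 2 (branch): HEAD=main@B [exp=B main=B]
After op 3 (commit): HEAD=main@C [exp=B main=C]
After op 4 (checkout): HEAD=exp@B [exp=B main=C]
After op 5 (checkout): HEAD=main@C [exp=B main=C]
After op 6 (commit): HEAD=main@D [exp=B main=D]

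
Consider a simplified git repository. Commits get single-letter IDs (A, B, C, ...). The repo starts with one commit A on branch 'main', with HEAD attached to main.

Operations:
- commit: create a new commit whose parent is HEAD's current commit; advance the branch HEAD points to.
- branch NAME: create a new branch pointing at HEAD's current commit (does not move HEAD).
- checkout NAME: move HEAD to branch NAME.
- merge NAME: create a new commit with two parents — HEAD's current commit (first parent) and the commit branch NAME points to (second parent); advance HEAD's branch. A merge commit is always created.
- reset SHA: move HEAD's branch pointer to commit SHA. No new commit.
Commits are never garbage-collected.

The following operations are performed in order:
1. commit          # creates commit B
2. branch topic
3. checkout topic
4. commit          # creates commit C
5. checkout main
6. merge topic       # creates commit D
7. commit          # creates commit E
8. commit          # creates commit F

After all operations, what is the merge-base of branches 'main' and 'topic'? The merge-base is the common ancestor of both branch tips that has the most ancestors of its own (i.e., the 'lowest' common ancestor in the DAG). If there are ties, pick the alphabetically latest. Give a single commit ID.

After op 1 (commit): HEAD=main@B [main=B]
After op 2 (branch): HEAD=main@B [main=B topic=B]
After op 3 (checkout): HEAD=topic@B [main=B topic=B]
After op 4 (commit): HEAD=topic@C [main=B topic=C]
After op 5 (checkout): HEAD=main@B [main=B topic=C]
After op 6 (merge): HEAD=main@D [main=D topic=C]
After op 7 (commit): HEAD=main@E [main=E topic=C]
After op 8 (commit): HEAD=main@F [main=F topic=C]
ancestors(main=F): ['A', 'B', 'C', 'D', 'E', 'F']
ancestors(topic=C): ['A', 'B', 'C']
common: ['A', 'B', 'C']

Answer: C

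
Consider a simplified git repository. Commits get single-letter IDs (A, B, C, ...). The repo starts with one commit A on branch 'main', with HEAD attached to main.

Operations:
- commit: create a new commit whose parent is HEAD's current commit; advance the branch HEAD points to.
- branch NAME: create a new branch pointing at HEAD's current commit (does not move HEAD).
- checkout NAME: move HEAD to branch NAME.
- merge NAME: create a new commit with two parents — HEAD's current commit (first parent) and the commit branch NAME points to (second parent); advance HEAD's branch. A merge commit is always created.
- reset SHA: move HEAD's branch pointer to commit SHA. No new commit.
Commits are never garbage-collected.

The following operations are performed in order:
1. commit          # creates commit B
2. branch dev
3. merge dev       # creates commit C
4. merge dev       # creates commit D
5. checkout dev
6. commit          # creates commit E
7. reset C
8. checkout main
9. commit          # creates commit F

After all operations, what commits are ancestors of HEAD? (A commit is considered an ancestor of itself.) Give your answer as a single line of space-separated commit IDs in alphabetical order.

Answer: A B C D F

Derivation:
After op 1 (commit): HEAD=main@B [main=B]
After op 2 (branch): HEAD=main@B [dev=B main=B]
After op 3 (merge): HEAD=main@C [dev=B main=C]
After op 4 (merge): HEAD=main@D [dev=B main=D]
After op 5 (checkout): HEAD=dev@B [dev=B main=D]
After op 6 (commit): HEAD=dev@E [dev=E main=D]
After op 7 (reset): HEAD=dev@C [dev=C main=D]
After op 8 (checkout): HEAD=main@D [dev=C main=D]
After op 9 (commit): HEAD=main@F [dev=C main=F]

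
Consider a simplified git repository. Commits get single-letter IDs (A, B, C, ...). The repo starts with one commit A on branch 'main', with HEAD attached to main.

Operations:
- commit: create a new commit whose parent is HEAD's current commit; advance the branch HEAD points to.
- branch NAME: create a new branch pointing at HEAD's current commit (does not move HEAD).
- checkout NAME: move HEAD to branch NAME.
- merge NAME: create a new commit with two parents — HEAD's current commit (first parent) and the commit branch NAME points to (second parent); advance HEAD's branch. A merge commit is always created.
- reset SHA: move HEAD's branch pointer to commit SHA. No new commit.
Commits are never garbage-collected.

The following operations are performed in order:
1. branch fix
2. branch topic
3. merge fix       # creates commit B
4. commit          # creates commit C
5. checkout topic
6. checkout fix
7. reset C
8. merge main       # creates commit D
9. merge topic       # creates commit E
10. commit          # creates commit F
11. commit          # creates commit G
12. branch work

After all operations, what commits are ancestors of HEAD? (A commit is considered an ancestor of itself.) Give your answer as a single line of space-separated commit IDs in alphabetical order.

Answer: A B C D E F G

Derivation:
After op 1 (branch): HEAD=main@A [fix=A main=A]
After op 2 (branch): HEAD=main@A [fix=A main=A topic=A]
After op 3 (merge): HEAD=main@B [fix=A main=B topic=A]
After op 4 (commit): HEAD=main@C [fix=A main=C topic=A]
After op 5 (checkout): HEAD=topic@A [fix=A main=C topic=A]
After op 6 (checkout): HEAD=fix@A [fix=A main=C topic=A]
After op 7 (reset): HEAD=fix@C [fix=C main=C topic=A]
After op 8 (merge): HEAD=fix@D [fix=D main=C topic=A]
After op 9 (merge): HEAD=fix@E [fix=E main=C topic=A]
After op 10 (commit): HEAD=fix@F [fix=F main=C topic=A]
After op 11 (commit): HEAD=fix@G [fix=G main=C topic=A]
After op 12 (branch): HEAD=fix@G [fix=G main=C topic=A work=G]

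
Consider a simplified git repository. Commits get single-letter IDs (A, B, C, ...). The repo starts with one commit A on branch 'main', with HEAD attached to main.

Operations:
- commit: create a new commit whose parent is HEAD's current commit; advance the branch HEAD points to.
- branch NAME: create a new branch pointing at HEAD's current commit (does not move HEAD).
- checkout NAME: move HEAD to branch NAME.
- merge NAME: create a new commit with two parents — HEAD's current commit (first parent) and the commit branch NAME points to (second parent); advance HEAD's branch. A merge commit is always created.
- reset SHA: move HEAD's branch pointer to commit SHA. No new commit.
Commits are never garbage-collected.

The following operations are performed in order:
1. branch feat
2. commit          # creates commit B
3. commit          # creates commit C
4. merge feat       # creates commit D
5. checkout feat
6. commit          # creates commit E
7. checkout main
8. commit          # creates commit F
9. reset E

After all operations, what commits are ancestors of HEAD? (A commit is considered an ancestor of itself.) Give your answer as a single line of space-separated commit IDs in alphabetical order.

After op 1 (branch): HEAD=main@A [feat=A main=A]
After op 2 (commit): HEAD=main@B [feat=A main=B]
After op 3 (commit): HEAD=main@C [feat=A main=C]
After op 4 (merge): HEAD=main@D [feat=A main=D]
After op 5 (checkout): HEAD=feat@A [feat=A main=D]
After op 6 (commit): HEAD=feat@E [feat=E main=D]
After op 7 (checkout): HEAD=main@D [feat=E main=D]
After op 8 (commit): HEAD=main@F [feat=E main=F]
After op 9 (reset): HEAD=main@E [feat=E main=E]

Answer: A E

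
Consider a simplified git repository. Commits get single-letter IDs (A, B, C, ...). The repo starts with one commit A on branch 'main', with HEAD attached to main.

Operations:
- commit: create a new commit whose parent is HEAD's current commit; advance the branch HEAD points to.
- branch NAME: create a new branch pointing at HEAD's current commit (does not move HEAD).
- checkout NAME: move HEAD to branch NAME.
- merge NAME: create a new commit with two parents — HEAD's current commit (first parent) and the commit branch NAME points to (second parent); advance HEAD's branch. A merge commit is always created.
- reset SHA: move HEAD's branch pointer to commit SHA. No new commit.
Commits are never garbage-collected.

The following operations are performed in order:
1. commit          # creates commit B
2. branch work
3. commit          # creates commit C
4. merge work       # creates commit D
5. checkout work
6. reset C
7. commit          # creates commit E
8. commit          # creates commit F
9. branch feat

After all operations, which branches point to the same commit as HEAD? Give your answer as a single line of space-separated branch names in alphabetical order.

After op 1 (commit): HEAD=main@B [main=B]
After op 2 (branch): HEAD=main@B [main=B work=B]
After op 3 (commit): HEAD=main@C [main=C work=B]
After op 4 (merge): HEAD=main@D [main=D work=B]
After op 5 (checkout): HEAD=work@B [main=D work=B]
After op 6 (reset): HEAD=work@C [main=D work=C]
After op 7 (commit): HEAD=work@E [main=D work=E]
After op 8 (commit): HEAD=work@F [main=D work=F]
After op 9 (branch): HEAD=work@F [feat=F main=D work=F]

Answer: feat work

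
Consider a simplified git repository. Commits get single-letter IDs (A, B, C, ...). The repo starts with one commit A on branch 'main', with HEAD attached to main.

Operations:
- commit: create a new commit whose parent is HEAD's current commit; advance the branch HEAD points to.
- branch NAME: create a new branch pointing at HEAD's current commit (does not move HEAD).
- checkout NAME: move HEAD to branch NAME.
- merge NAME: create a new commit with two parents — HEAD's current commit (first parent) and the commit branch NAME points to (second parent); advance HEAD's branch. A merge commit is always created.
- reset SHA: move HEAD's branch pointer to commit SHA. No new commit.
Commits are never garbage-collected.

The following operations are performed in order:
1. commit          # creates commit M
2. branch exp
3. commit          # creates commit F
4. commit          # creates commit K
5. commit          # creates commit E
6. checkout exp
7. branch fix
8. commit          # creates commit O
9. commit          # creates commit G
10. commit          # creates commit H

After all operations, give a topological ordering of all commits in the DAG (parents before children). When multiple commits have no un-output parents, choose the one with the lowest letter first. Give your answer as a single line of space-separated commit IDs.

Answer: A M F K E O G H

Derivation:
After op 1 (commit): HEAD=main@M [main=M]
After op 2 (branch): HEAD=main@M [exp=M main=M]
After op 3 (commit): HEAD=main@F [exp=M main=F]
After op 4 (commit): HEAD=main@K [exp=M main=K]
After op 5 (commit): HEAD=main@E [exp=M main=E]
After op 6 (checkout): HEAD=exp@M [exp=M main=E]
After op 7 (branch): HEAD=exp@M [exp=M fix=M main=E]
After op 8 (commit): HEAD=exp@O [exp=O fix=M main=E]
After op 9 (commit): HEAD=exp@G [exp=G fix=M main=E]
After op 10 (commit): HEAD=exp@H [exp=H fix=M main=E]
commit A: parents=[]
commit E: parents=['K']
commit F: parents=['M']
commit G: parents=['O']
commit H: parents=['G']
commit K: parents=['F']
commit M: parents=['A']
commit O: parents=['M']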